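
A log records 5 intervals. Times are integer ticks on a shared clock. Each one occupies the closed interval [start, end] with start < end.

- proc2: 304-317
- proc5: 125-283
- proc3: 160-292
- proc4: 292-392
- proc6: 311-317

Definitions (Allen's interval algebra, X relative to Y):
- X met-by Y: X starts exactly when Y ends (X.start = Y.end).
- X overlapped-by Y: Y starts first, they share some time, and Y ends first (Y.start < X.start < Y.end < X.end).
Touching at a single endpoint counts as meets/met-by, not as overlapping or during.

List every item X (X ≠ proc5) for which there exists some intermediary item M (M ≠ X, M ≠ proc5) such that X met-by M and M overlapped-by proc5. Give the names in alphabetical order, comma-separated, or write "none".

proc4

Target proc5 = [125, 283].
Intermediaries M with M overlapped-by proc5: proc3.
Via proc3 — items with X met-by proc3: proc4.
Union: proc4.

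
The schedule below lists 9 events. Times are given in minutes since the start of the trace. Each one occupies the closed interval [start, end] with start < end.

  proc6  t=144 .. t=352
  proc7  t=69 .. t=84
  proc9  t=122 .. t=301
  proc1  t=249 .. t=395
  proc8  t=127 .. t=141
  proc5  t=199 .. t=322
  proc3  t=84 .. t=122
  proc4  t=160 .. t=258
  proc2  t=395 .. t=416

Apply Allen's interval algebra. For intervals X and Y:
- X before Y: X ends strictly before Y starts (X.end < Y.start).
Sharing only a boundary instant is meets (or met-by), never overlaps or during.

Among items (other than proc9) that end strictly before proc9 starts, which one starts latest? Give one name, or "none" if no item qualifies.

proc7

Target proc9 = [t=122, t=301].
proc1 [t=249, t=395] → overlapped-by → excluded.
proc2 [t=395, t=416] → after → excluded.
proc3 [t=84, t=122] → meets → excluded.
proc4 [t=160, t=258] → during → excluded.
proc5 [t=199, t=322] → overlapped-by → excluded.
proc6 [t=144, t=352] → overlapped-by → excluded.
proc7 [t=69, t=84] → before → candidate.
proc8 [t=127, t=141] → during → excluded.
Among candidates, latest start is t=69 → proc7.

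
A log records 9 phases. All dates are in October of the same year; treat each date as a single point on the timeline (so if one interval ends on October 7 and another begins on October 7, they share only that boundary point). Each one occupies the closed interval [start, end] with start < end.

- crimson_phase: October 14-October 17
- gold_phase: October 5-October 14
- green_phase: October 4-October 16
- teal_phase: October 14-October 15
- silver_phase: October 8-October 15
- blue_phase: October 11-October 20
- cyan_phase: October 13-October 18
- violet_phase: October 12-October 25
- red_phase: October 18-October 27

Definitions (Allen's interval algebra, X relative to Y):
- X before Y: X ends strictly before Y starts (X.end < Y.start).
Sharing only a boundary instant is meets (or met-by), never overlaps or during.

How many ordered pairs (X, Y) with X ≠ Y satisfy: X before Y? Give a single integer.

Checking all 72 ordered pairs for relation 'before'; matching pairs in alphabetical order:
(crimson_phase, red_phase): crimson_phase before red_phase ✓
(gold_phase, red_phase): gold_phase before red_phase ✓
(green_phase, red_phase): green_phase before red_phase ✓
(silver_phase, red_phase): silver_phase before red_phase ✓
(teal_phase, red_phase): teal_phase before red_phase ✓
Count: 5.

5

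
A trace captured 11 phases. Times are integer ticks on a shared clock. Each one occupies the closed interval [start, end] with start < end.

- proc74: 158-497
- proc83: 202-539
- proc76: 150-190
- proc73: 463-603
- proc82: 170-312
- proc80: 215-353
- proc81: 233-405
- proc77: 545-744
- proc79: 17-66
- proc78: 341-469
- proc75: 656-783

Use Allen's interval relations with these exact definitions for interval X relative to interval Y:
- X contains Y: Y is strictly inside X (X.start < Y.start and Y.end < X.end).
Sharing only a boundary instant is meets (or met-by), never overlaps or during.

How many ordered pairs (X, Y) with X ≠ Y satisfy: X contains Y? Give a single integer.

7

Checking all 110 ordered pairs for relation 'contains'; matching pairs in alphabetical order:
(proc74, proc78): proc74 contains proc78 ✓
(proc74, proc80): proc74 contains proc80 ✓
(proc74, proc81): proc74 contains proc81 ✓
(proc74, proc82): proc74 contains proc82 ✓
(proc83, proc78): proc83 contains proc78 ✓
(proc83, proc80): proc83 contains proc80 ✓
(proc83, proc81): proc83 contains proc81 ✓
Count: 7.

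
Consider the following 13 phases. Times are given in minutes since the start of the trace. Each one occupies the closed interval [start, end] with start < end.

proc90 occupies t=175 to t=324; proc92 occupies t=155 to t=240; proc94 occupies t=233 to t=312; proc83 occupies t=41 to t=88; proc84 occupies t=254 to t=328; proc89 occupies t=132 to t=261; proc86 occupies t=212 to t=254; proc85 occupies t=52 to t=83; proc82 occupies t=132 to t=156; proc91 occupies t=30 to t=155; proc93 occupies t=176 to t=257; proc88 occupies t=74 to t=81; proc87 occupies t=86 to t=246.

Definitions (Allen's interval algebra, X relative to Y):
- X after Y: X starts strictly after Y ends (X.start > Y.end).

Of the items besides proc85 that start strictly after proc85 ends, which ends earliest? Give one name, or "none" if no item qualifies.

Target proc85 = [t=52, t=83].
proc82 [t=132, t=156] → after → candidate.
proc83 [t=41, t=88] → contains → excluded.
proc84 [t=254, t=328] → after → candidate.
proc86 [t=212, t=254] → after → candidate.
proc87 [t=86, t=246] → after → candidate.
proc88 [t=74, t=81] → during → excluded.
proc89 [t=132, t=261] → after → candidate.
proc90 [t=175, t=324] → after → candidate.
proc91 [t=30, t=155] → contains → excluded.
proc92 [t=155, t=240] → after → candidate.
proc93 [t=176, t=257] → after → candidate.
proc94 [t=233, t=312] → after → candidate.
Among candidates, earliest end is t=156 → proc82.

proc82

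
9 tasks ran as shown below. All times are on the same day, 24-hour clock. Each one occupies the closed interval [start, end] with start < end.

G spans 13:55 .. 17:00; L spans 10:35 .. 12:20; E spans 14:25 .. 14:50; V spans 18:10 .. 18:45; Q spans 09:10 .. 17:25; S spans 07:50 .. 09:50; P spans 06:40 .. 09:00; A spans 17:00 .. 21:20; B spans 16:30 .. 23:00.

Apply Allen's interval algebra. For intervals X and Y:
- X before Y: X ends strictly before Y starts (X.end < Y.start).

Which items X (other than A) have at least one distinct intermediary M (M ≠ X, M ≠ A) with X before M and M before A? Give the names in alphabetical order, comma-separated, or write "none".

Target A = [17:00, 21:20].
Intermediaries M with M before A: E, L, P, S.
Via E — items with X before E: L, P, S.
Via L — items with X before L: P, S.
Via P — items with X before P: none.
Via S — items with X before S: none.
Union: L, P, S.

L, P, S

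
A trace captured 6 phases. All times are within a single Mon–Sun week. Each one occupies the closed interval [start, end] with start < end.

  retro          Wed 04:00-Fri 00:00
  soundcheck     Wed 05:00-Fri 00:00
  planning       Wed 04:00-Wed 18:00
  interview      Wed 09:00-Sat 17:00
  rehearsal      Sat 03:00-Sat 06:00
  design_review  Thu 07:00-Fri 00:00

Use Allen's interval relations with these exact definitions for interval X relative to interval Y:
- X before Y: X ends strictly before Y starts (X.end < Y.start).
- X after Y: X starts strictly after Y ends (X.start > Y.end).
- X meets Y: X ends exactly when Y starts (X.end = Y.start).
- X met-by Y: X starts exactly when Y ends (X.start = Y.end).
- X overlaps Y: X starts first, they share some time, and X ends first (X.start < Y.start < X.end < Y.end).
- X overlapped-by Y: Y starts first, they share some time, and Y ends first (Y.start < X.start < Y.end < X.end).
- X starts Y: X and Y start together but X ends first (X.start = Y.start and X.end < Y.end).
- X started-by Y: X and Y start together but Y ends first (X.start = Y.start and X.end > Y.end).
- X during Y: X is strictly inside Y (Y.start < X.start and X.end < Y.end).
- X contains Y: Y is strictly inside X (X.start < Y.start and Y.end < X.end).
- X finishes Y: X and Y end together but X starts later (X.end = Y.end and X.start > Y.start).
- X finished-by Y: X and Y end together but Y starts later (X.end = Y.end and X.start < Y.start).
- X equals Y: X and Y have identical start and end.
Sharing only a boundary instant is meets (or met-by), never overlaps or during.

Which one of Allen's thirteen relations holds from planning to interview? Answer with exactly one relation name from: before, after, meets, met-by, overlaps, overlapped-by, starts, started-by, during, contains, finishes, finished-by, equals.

overlaps

planning = [Wed 04:00, Wed 18:00]; interview = [Wed 09:00, Sat 17:00].
Compare endpoints: planning.start < interview.start, planning.start < interview.end, planning.end > interview.start, planning.end < interview.end.
That pattern is 'overlaps'.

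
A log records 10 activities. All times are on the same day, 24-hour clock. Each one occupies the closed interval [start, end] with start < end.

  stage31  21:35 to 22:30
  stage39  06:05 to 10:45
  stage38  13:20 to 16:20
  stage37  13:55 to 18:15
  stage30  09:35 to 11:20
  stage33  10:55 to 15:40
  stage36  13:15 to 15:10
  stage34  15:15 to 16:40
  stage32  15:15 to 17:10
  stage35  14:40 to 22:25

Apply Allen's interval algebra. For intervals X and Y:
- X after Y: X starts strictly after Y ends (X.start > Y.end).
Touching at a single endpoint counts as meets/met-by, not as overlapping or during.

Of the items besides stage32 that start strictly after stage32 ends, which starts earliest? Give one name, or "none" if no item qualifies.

Target stage32 = [15:15, 17:10].
stage30 [09:35, 11:20] → before → excluded.
stage31 [21:35, 22:30] → after → candidate.
stage33 [10:55, 15:40] → overlaps → excluded.
stage34 [15:15, 16:40] → starts → excluded.
stage35 [14:40, 22:25] → contains → excluded.
stage36 [13:15, 15:10] → before → excluded.
stage37 [13:55, 18:15] → contains → excluded.
stage38 [13:20, 16:20] → overlaps → excluded.
stage39 [06:05, 10:45] → before → excluded.
Among candidates, earliest start is 21:35 → stage31.

stage31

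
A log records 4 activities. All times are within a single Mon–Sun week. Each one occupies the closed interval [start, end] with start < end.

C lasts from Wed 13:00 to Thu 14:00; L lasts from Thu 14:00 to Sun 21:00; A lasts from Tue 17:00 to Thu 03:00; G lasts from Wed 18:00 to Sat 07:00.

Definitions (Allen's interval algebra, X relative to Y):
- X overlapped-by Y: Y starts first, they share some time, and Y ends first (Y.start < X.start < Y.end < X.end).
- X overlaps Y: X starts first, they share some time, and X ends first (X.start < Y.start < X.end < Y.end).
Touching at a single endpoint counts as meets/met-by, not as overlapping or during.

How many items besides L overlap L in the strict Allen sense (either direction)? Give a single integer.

1

Target L = [Thu 14:00, Sun 21:00].
A [Tue 17:00, Thu 03:00] → before → no.
C [Wed 13:00, Thu 14:00] → meets → no.
G [Wed 18:00, Sat 07:00] → overlaps → counts.
Total: 1.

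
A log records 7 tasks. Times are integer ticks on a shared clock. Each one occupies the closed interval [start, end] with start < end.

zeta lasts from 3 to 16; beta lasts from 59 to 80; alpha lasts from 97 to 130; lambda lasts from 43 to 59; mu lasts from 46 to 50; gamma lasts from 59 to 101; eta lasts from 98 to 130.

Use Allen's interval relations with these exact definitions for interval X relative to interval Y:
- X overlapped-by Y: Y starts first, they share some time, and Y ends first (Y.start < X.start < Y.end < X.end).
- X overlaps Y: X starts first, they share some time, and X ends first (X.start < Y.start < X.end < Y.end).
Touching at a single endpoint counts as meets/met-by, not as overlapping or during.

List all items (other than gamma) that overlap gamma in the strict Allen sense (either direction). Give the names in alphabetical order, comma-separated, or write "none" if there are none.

alpha, eta

Target gamma = [59, 101].
alpha [97, 130] → overlapped-by → yes.
beta [59, 80] → starts → no.
eta [98, 130] → overlapped-by → yes.
lambda [43, 59] → meets → no.
mu [46, 50] → before → no.
zeta [3, 16] → before → no.
Result: alpha, eta.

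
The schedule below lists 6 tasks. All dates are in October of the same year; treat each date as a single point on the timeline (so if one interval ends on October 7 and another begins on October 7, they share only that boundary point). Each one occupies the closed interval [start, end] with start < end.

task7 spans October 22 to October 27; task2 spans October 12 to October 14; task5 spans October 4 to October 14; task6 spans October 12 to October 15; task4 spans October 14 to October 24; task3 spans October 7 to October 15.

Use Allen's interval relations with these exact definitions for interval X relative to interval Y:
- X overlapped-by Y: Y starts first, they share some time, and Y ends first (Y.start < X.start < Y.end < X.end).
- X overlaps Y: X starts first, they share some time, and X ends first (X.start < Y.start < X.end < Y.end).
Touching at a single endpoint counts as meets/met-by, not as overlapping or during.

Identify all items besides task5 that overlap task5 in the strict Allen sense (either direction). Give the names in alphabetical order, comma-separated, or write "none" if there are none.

Target task5 = [October 4, October 14].
task2 [October 12, October 14] → finishes → no.
task3 [October 7, October 15] → overlapped-by → yes.
task4 [October 14, October 24] → met-by → no.
task6 [October 12, October 15] → overlapped-by → yes.
task7 [October 22, October 27] → after → no.
Result: task3, task6.

task3, task6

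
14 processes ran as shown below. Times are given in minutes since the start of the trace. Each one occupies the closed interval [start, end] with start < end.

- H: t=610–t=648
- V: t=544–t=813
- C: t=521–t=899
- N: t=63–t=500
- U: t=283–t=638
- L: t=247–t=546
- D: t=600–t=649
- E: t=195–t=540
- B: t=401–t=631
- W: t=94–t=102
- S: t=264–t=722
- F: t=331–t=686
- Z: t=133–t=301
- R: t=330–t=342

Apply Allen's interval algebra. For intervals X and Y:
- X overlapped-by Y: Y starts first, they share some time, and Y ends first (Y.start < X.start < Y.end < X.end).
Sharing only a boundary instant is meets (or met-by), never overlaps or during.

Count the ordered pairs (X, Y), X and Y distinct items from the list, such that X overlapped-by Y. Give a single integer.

Checking all 182 ordered pairs for relation 'overlapped-by'; matching pairs in alphabetical order:
(B, E): B overlapped-by E ✓
(B, L): B overlapped-by L ✓
(B, N): B overlapped-by N ✓
(C, B): C overlapped-by B ✓
(C, E): C overlapped-by E ✓
(C, F): C overlapped-by F ✓
(C, L): C overlapped-by L ✓
(C, S): C overlapped-by S ✓
(C, U): C overlapped-by U ✓
(D, B): D overlapped-by B ✓
(D, U): D overlapped-by U ✓
(E, N): E overlapped-by N ✓
(E, Z): E overlapped-by Z ✓
(F, E): F overlapped-by E ✓
(F, L): F overlapped-by L ✓
(F, N): F overlapped-by N ✓
(F, R): F overlapped-by R ✓
(F, U): F overlapped-by U ✓
(H, B): H overlapped-by B ✓
(H, U): H overlapped-by U ✓
(L, E): L overlapped-by E ✓
(L, N): L overlapped-by N ✓
(L, Z): L overlapped-by Z ✓
(S, E): S overlapped-by E ✓
... plus 12 further pairs not listed.
Count: 36.

36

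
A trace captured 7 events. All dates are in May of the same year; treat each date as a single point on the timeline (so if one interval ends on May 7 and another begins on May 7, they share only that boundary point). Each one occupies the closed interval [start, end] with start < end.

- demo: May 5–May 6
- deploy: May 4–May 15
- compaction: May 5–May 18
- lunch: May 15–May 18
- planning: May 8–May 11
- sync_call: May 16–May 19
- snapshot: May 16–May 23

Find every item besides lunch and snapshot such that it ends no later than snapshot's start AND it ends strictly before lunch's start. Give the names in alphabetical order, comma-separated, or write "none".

demo, planning

Conditions: its end is no later than snapshot's start (X.end <= May 16) AND its end is strictly before lunch's start (X.end < May 15).
compaction: end May 18 <= May 16? ✗; end May 18 < May 15? ✗ → no.
demo: end May 6 <= May 16? ✓; end May 6 < May 15? ✓ → yes.
deploy: end May 15 <= May 16? ✓; end May 15 < May 15? ✗ → no.
planning: end May 11 <= May 16? ✓; end May 11 < May 15? ✓ → yes.
sync_call: end May 19 <= May 16? ✗; end May 19 < May 15? ✗ → no.
Result: demo, planning.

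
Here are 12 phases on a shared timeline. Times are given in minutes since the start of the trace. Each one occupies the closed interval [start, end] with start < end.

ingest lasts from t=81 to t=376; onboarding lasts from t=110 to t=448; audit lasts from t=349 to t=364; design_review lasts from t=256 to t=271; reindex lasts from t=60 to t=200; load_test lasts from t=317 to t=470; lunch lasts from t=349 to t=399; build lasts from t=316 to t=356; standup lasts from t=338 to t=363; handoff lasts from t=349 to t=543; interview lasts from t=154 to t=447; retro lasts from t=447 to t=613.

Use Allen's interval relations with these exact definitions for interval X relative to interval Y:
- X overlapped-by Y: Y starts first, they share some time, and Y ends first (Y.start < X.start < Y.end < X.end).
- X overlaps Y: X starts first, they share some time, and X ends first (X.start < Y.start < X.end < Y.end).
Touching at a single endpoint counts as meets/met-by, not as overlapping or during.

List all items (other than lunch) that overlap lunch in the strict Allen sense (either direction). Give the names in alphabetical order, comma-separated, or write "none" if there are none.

Target lunch = [t=349, t=399].
audit [t=349, t=364] → starts → no.
build [t=316, t=356] → overlaps → yes.
design_review [t=256, t=271] → before → no.
handoff [t=349, t=543] → started-by → no.
ingest [t=81, t=376] → overlaps → yes.
interview [t=154, t=447] → contains → no.
load_test [t=317, t=470] → contains → no.
onboarding [t=110, t=448] → contains → no.
reindex [t=60, t=200] → before → no.
retro [t=447, t=613] → after → no.
standup [t=338, t=363] → overlaps → yes.
Result: build, ingest, standup.

build, ingest, standup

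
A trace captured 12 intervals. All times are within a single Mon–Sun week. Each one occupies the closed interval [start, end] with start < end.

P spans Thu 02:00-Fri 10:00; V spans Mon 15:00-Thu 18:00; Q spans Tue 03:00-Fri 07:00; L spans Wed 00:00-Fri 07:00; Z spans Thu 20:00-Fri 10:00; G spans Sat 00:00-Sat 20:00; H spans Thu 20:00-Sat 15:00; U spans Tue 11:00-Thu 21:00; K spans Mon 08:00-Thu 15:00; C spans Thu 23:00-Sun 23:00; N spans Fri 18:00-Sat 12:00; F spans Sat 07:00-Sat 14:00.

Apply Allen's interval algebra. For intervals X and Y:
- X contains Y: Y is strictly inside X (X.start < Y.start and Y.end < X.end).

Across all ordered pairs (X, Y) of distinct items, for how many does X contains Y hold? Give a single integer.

Checking all 132 ordered pairs for relation 'contains'; matching pairs in alphabetical order:
(C, F): C contains F ✓
(C, G): C contains G ✓
(C, N): C contains N ✓
(G, F): G contains F ✓
(H, F): H contains F ✓
(H, N): H contains N ✓
(Q, U): Q contains U ✓
Count: 7.

7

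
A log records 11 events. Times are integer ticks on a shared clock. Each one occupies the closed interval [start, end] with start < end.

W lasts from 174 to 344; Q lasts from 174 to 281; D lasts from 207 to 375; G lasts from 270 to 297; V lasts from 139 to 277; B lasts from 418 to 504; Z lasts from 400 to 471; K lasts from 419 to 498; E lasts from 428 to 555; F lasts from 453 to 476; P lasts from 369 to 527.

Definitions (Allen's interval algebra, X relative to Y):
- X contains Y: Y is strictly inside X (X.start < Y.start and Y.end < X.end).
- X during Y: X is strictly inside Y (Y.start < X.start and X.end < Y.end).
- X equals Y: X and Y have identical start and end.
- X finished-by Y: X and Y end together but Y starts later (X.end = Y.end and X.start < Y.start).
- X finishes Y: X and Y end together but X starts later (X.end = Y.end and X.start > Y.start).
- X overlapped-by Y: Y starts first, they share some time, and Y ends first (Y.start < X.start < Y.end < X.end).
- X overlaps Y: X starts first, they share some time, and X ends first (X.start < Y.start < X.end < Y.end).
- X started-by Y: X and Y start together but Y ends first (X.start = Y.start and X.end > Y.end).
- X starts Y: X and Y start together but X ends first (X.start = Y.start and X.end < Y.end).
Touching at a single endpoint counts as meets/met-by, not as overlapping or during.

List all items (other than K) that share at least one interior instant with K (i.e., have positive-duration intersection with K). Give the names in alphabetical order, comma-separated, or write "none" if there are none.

Target K = [419, 498].
B [418, 504] → contains → yes.
D [207, 375] → before → no.
E [428, 555] → overlapped-by → yes.
F [453, 476] → during → yes.
G [270, 297] → before → no.
P [369, 527] → contains → yes.
Q [174, 281] → before → no.
V [139, 277] → before → no.
W [174, 344] → before → no.
Z [400, 471] → overlaps → yes.
Result: B, E, F, P, Z.

B, E, F, P, Z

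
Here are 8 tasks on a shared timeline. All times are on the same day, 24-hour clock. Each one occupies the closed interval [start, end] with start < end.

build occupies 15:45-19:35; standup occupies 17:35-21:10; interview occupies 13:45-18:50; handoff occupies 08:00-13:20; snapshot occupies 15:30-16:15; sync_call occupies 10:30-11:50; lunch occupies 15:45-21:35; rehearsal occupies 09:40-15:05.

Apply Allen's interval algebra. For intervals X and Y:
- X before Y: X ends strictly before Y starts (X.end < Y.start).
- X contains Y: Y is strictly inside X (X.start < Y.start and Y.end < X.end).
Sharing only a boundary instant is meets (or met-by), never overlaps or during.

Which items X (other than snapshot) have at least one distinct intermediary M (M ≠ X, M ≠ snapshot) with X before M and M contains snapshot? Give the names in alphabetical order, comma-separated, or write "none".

Target snapshot = [15:30, 16:15].
Intermediaries M with M contains snapshot: interview.
Via interview — items with X before interview: handoff, sync_call.
Union: handoff, sync_call.

handoff, sync_call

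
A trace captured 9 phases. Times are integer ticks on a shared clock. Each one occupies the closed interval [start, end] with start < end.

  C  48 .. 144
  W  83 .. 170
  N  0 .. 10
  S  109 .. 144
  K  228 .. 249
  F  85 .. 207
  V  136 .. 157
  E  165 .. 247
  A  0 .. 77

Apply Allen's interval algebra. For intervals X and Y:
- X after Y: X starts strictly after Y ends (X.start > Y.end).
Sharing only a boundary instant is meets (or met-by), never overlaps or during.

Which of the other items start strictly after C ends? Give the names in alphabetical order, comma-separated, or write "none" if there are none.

Target C = [48, 144].
A [0, 77] → overlaps → no.
E [165, 247] → after → yes.
F [85, 207] → overlapped-by → no.
K [228, 249] → after → yes.
N [0, 10] → before → no.
S [109, 144] → finishes → no.
V [136, 157] → overlapped-by → no.
W [83, 170] → overlapped-by → no.
Result: E, K.

E, K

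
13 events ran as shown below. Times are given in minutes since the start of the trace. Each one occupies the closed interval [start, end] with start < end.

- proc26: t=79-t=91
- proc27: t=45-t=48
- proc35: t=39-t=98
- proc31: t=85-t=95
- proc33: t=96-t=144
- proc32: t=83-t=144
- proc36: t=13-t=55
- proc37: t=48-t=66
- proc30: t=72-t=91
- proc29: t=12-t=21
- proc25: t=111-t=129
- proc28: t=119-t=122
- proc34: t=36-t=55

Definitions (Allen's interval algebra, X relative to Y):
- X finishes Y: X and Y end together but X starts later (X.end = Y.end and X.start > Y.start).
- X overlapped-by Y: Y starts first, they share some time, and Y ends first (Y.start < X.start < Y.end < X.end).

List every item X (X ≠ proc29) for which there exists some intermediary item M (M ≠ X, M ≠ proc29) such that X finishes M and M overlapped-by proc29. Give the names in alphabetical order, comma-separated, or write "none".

proc34

Target proc29 = [t=12, t=21].
Intermediaries M with M overlapped-by proc29: proc36.
Via proc36 — items with X finishes proc36: proc34.
Union: proc34.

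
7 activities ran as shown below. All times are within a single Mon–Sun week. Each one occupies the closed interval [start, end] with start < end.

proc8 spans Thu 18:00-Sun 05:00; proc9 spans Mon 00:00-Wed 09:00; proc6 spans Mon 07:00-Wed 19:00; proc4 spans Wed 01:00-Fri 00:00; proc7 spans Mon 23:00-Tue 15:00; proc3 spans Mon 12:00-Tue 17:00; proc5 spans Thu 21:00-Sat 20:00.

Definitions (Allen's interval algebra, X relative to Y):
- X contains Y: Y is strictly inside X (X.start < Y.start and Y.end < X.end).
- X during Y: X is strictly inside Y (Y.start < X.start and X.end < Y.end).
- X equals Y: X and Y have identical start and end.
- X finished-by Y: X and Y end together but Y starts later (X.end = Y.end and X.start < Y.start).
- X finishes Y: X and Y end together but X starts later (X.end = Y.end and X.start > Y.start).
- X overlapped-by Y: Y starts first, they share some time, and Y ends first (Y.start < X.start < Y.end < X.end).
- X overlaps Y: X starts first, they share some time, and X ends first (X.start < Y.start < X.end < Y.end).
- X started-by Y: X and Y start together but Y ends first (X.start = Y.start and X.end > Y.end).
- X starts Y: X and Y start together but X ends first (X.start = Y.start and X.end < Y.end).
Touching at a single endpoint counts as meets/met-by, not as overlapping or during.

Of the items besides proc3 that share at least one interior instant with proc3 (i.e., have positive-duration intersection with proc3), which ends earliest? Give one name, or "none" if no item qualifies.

Target proc3 = [Mon 12:00, Tue 17:00].
proc4 [Wed 01:00, Fri 00:00] → after → excluded.
proc5 [Thu 21:00, Sat 20:00] → after → excluded.
proc6 [Mon 07:00, Wed 19:00] → contains → candidate.
proc7 [Mon 23:00, Tue 15:00] → during → candidate.
proc8 [Thu 18:00, Sun 05:00] → after → excluded.
proc9 [Mon 00:00, Wed 09:00] → contains → candidate.
Among candidates, earliest end is Tue 15:00 → proc7.

proc7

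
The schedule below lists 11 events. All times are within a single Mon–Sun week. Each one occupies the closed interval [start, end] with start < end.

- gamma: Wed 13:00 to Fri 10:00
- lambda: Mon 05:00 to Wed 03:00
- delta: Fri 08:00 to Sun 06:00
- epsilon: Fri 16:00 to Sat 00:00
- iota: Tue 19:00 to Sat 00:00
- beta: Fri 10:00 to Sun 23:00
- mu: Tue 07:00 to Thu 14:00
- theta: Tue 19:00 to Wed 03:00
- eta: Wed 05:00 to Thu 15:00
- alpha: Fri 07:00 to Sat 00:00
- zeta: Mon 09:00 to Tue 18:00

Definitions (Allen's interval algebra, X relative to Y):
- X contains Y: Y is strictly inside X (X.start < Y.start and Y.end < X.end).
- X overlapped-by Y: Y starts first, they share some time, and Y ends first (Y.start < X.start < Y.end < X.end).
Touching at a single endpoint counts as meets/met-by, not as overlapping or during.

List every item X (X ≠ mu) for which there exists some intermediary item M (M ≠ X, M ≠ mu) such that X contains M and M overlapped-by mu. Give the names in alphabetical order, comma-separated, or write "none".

Target mu = [Tue 07:00, Thu 14:00].
Intermediaries M with M overlapped-by mu: eta, gamma, iota.
Via eta — items with X contains eta: iota.
Via gamma — items with X contains gamma: iota.
Via iota — items with X contains iota: none.
Union: iota.

iota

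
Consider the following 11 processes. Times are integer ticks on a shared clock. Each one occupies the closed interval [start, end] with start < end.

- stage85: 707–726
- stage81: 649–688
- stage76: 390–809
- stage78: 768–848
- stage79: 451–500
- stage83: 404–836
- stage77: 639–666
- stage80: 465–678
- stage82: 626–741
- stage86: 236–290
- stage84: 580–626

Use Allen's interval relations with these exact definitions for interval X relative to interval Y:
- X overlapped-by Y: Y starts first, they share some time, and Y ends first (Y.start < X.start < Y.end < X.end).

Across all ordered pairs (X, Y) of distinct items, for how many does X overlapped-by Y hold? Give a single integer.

Checking all 110 ordered pairs for relation 'overlapped-by'; matching pairs in alphabetical order:
(stage78, stage76): stage78 overlapped-by stage76 ✓
(stage78, stage83): stage78 overlapped-by stage83 ✓
(stage80, stage79): stage80 overlapped-by stage79 ✓
(stage81, stage77): stage81 overlapped-by stage77 ✓
(stage81, stage80): stage81 overlapped-by stage80 ✓
(stage82, stage80): stage82 overlapped-by stage80 ✓
(stage83, stage76): stage83 overlapped-by stage76 ✓
Count: 7.

7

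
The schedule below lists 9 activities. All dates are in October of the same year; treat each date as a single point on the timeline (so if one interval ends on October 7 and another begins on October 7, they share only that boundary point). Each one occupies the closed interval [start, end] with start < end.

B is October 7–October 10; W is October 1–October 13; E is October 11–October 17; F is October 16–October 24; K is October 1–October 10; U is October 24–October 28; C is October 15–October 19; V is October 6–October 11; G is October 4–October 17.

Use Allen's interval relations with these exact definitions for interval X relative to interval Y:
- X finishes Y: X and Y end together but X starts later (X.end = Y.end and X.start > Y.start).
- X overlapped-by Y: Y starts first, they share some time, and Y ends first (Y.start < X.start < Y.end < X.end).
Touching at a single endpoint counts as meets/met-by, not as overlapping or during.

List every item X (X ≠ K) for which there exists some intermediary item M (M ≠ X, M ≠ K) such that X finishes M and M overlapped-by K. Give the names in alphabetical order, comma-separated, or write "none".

Target K = [October 1, October 10].
Intermediaries M with M overlapped-by K: G, V.
Via G — items with X finishes G: E.
Via V — items with X finishes V: none.
Union: E.

E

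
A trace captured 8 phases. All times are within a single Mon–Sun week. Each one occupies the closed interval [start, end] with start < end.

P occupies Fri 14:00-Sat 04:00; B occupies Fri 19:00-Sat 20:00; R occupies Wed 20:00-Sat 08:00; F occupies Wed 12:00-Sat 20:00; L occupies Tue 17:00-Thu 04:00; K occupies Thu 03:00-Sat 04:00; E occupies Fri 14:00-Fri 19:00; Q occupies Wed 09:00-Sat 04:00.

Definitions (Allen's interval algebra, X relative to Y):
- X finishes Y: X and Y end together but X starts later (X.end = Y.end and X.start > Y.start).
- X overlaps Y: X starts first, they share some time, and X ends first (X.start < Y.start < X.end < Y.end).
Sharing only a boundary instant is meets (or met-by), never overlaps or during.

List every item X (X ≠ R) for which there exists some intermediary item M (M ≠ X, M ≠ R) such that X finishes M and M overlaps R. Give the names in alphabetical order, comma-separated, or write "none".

K, P

Target R = [Wed 20:00, Sat 08:00].
Intermediaries M with M overlaps R: L, Q.
Via L — items with X finishes L: none.
Via Q — items with X finishes Q: K, P.
Union: K, P.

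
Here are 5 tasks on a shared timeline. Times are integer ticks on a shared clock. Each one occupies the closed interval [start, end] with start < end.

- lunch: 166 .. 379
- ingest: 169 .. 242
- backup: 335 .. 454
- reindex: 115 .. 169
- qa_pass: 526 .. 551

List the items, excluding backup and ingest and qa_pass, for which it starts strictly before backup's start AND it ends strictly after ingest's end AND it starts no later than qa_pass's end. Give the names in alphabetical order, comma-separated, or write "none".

Conditions: its start is strictly before backup's start (X.start < 335) AND its end is strictly after ingest's end (X.end > 242) AND its start is no later than qa_pass's end (X.start <= 551).
lunch: start 166 < 335? ✓; end 379 > 242? ✓; start 166 <= 551? ✓ → yes.
reindex: start 115 < 335? ✓; end 169 > 242? ✗; start 115 <= 551? ✓ → no.
Result: lunch.

lunch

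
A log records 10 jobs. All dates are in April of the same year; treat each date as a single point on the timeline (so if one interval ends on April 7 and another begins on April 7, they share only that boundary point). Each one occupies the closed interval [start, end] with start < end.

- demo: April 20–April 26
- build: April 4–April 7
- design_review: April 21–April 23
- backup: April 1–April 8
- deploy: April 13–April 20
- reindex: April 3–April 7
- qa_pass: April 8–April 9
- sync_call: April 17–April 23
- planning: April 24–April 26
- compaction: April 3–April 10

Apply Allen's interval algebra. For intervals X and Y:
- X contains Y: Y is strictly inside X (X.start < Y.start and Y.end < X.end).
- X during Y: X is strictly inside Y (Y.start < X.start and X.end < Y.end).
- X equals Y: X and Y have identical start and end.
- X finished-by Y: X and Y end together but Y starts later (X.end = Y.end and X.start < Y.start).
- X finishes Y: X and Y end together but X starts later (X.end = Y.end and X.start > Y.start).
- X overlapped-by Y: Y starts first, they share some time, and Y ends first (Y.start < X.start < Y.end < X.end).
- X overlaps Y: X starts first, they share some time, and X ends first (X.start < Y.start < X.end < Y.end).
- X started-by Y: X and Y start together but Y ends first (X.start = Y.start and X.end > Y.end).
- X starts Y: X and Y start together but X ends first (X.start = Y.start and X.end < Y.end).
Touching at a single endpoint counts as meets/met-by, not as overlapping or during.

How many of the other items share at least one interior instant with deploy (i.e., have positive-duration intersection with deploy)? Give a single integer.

Target deploy = [April 13, April 20].
backup [April 1, April 8] → before → no.
build [April 4, April 7] → before → no.
compaction [April 3, April 10] → before → no.
demo [April 20, April 26] → met-by → no.
design_review [April 21, April 23] → after → no.
planning [April 24, April 26] → after → no.
qa_pass [April 8, April 9] → before → no.
reindex [April 3, April 7] → before → no.
sync_call [April 17, April 23] → overlapped-by → counts.
Total: 1.

1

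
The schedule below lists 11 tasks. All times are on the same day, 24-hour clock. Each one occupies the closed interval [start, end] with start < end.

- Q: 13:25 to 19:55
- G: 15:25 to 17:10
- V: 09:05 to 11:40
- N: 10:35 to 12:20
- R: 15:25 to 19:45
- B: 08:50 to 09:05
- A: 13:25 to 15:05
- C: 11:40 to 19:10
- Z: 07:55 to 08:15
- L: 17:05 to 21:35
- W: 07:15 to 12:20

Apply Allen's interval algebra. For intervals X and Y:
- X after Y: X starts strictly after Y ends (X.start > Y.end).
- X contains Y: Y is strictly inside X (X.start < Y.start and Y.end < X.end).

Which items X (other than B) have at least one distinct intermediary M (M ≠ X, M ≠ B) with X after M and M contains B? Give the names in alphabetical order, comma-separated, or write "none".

A, G, L, Q, R

Target B = [08:50, 09:05].
Intermediaries M with M contains B: W.
Via W — items with X after W: A, G, L, Q, R.
Union: A, G, L, Q, R.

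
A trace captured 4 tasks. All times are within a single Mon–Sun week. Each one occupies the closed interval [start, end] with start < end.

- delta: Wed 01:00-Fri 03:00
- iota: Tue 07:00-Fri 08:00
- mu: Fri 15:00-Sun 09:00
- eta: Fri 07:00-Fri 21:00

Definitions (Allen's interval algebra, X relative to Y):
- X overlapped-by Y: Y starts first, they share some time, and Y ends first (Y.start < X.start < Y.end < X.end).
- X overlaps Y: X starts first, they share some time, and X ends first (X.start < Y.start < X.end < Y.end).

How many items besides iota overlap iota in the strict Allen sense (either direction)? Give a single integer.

1

Target iota = [Tue 07:00, Fri 08:00].
delta [Wed 01:00, Fri 03:00] → during → no.
eta [Fri 07:00, Fri 21:00] → overlapped-by → counts.
mu [Fri 15:00, Sun 09:00] → after → no.
Total: 1.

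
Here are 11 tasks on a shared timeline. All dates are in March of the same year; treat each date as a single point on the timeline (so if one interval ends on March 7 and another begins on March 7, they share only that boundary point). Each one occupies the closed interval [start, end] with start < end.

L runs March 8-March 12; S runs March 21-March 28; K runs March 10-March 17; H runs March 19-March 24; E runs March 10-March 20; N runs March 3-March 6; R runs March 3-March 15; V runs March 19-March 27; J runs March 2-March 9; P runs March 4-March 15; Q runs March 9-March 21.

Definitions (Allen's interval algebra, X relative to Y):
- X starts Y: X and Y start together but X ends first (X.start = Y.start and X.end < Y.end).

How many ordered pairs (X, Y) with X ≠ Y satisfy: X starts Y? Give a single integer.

Checking all 110 ordered pairs for relation 'starts'; matching pairs in alphabetical order:
(H, V): H starts V ✓
(K, E): K starts E ✓
(N, R): N starts R ✓
Count: 3.

3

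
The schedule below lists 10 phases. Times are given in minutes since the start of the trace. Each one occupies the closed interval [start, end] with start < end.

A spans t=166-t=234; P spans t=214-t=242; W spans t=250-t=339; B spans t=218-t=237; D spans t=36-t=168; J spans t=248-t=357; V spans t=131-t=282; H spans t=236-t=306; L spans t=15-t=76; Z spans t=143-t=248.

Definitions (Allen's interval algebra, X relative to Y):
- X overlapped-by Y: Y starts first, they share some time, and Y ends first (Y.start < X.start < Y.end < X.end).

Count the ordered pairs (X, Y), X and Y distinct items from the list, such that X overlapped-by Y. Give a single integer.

14

Checking all 90 ordered pairs for relation 'overlapped-by'; matching pairs in alphabetical order:
(A, D): A overlapped-by D ✓
(B, A): B overlapped-by A ✓
(D, L): D overlapped-by L ✓
(H, B): H overlapped-by B ✓
(H, P): H overlapped-by P ✓
(H, V): H overlapped-by V ✓
(H, Z): H overlapped-by Z ✓
(J, H): J overlapped-by H ✓
(J, V): J overlapped-by V ✓
(P, A): P overlapped-by A ✓
(V, D): V overlapped-by D ✓
(W, H): W overlapped-by H ✓
(W, V): W overlapped-by V ✓
(Z, D): Z overlapped-by D ✓
Count: 14.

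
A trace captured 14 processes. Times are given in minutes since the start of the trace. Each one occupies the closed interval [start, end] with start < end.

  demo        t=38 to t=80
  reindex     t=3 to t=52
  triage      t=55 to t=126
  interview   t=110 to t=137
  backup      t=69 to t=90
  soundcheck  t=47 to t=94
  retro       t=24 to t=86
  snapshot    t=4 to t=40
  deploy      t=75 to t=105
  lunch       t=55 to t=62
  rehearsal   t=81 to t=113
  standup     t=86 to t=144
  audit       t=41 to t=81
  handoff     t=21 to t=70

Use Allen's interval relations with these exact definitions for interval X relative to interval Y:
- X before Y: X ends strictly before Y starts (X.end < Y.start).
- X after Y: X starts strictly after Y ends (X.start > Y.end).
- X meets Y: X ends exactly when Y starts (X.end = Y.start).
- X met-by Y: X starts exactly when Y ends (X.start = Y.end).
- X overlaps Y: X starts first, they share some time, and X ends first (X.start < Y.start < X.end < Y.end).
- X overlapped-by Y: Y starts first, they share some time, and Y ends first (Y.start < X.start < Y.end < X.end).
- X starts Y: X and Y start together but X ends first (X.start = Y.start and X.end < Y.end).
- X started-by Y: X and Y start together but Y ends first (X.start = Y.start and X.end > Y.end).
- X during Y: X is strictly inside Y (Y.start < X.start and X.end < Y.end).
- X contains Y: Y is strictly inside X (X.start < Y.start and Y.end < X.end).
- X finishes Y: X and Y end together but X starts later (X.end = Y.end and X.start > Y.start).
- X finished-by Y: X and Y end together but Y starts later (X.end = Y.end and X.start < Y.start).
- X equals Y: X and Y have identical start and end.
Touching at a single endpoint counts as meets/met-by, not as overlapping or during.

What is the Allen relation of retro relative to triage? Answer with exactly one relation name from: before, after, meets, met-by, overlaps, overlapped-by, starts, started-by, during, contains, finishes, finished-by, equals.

retro = [t=24, t=86]; triage = [t=55, t=126].
Compare endpoints: retro.start < triage.start, retro.start < triage.end, retro.end > triage.start, retro.end < triage.end.
That pattern is 'overlaps'.

overlaps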